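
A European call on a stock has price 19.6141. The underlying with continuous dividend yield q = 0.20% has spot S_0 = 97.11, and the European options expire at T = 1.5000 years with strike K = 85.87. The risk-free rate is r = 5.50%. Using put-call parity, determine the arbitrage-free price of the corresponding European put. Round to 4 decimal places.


Answer: Put price = 1.8651

Derivation:
Put-call parity: C - P = S_0 * exp(-qT) - K * exp(-rT).
S_0 * exp(-qT) = 97.1100 * 0.99700450 = 96.81910656
K * exp(-rT) = 85.8700 * 0.92081144 = 79.07007817
P = C - S*exp(-qT) + K*exp(-rT)
P = 19.6141 - 96.81910656 + 79.07007817 = 1.8651


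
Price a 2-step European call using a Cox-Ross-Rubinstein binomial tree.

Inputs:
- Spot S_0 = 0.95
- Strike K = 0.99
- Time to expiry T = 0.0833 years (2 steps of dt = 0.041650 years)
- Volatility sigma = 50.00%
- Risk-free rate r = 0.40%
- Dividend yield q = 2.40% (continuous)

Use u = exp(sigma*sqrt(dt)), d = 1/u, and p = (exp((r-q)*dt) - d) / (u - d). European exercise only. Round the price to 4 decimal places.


dt = T/N = 0.041650
u = exp(sigma*sqrt(dt)) = 1.107430; d = 1/u = 0.902992
p = (exp((r-q)*dt) - d) / (u - d) = 0.470439
Discount per step: exp(-r*dt) = 0.999833
Stock lattice S(k, i) with i counting down-moves:
  k=0: S(0,0) = 0.9500
  k=1: S(1,0) = 1.0521; S(1,1) = 0.8578
  k=2: S(2,0) = 1.1651; S(2,1) = 0.9500; S(2,2) = 0.7746
Terminal payoffs V(N, i) = max(S_T - K, 0):
  V(2,0) = 0.175080; V(2,1) = 0.000000; V(2,2) = 0.000000
Backward induction: V(k, i) = exp(-r*dt) * [p * V(k+1, i) + (1-p) * V(k+1, i+1)].
  V(1,0) = exp(-r*dt) * [p*0.175080 + (1-p)*0.000000] = 0.082351
  V(1,1) = exp(-r*dt) * [p*0.000000 + (1-p)*0.000000] = 0.000000
  V(0,0) = exp(-r*dt) * [p*0.082351 + (1-p)*0.000000] = 0.038735

Answer: Price = V(0,0) = 0.0387


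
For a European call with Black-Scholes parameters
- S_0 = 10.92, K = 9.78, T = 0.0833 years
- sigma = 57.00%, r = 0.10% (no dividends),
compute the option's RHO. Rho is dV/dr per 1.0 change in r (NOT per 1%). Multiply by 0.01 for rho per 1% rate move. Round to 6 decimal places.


d1 = 0.7529659580; d2 = 0.5884540435
phi(d1) = 0.3004669843; exp(-qT) = 1.0000000000; exp(-rT) = 0.9999167035
N(d2) = 0.7218862140
Rho = K*T*exp(-rT)*N(d2) = 9.7800 * 0.0833 * 0.9999167035 * 0.7218862140 = 0.588053

Answer: Rho = 0.588053


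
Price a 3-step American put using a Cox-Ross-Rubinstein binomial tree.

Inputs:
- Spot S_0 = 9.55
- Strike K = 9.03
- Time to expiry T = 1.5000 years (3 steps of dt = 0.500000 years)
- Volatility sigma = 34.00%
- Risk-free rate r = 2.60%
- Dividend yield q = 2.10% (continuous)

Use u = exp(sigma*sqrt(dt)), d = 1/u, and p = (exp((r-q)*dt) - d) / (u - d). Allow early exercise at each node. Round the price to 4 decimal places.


Answer: Price = V(0,0) = 1.3377

Derivation:
dt = T/N = 0.500000
u = exp(sigma*sqrt(dt)) = 1.271778; d = 1/u = 0.786300
p = (exp((r-q)*dt) - d) / (u - d) = 0.445340
Discount per step: exp(-r*dt) = 0.987084
Stock lattice S(k, i) with i counting down-moves:
  k=0: S(0,0) = 9.5500
  k=1: S(1,0) = 12.1455; S(1,1) = 7.5092
  k=2: S(2,0) = 15.4464; S(2,1) = 9.5500; S(2,2) = 5.9045
  k=3: S(3,0) = 19.6444; S(3,1) = 12.1455; S(3,2) = 7.5092; S(3,3) = 4.6427
Terminal payoffs V(N, i) = max(K - S_T, 0):
  V(3,0) = 0.000000; V(3,1) = 0.000000; V(3,2) = 1.520831; V(3,3) = 4.387318
Backward induction: V(k, i) = exp(-r*dt) * [p * V(k+1, i) + (1-p) * V(k+1, i+1)]; then take max(V_cont, immediate exercise) for American.
  V(2,0) = exp(-r*dt) * [p*0.000000 + (1-p)*0.000000] = 0.000000; exercise = 0.000000; V(2,0) = max -> 0.000000
  V(2,1) = exp(-r*dt) * [p*0.000000 + (1-p)*1.520831] = 0.832649; exercise = 0.000000; V(2,1) = max -> 0.832649
  V(2,2) = exp(-r*dt) * [p*1.520831 + (1-p)*4.387318] = 3.070579; exercise = 3.125537; V(2,2) = max -> 3.125537
  V(1,0) = exp(-r*dt) * [p*0.000000 + (1-p)*0.832649] = 0.455872; exercise = 0.000000; V(1,0) = max -> 0.455872
  V(1,1) = exp(-r*dt) * [p*0.832649 + (1-p)*3.125537] = 2.077242; exercise = 1.520831; V(1,1) = max -> 2.077242
  V(0,0) = exp(-r*dt) * [p*0.455872 + (1-p)*2.077242] = 1.337678; exercise = 0.000000; V(0,0) = max -> 1.337678


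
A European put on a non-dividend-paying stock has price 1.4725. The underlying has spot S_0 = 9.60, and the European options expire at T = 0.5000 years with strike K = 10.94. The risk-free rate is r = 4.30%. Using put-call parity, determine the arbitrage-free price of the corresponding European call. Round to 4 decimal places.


Put-call parity: C - P = S_0 * exp(-qT) - K * exp(-rT).
S_0 * exp(-qT) = 9.6000 * 1.00000000 = 9.60000000
K * exp(-rT) = 10.9400 * 0.97872948 = 10.70730048
C = P + S*exp(-qT) - K*exp(-rT)
C = 1.4725 + 9.60000000 - 10.70730048 = 0.3652

Answer: Call price = 0.3652


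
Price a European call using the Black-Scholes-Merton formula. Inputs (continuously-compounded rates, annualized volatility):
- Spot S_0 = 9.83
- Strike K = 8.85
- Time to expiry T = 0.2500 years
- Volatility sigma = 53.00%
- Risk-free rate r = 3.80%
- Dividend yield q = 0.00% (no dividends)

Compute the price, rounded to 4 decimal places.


Answer: Price = 1.6014

Derivation:
d1 = (ln(S/K) + (r - q + 0.5*sigma^2) * T) / (sigma * sqrt(T)) = 0.56465651
d2 = d1 - sigma * sqrt(T) = 0.29965651
exp(-rT) = 0.99054498; exp(-qT) = 1.00000000
C = S_0 * exp(-qT) * N(d1) - K * exp(-rT) * N(d2)
N(d1) = 0.71384629; N(d2) = 0.61778041
C = 9.8300 * 1.00000000 * 0.71384629 - 8.8500 * 0.99054498 * 0.61778041 = 1.6014


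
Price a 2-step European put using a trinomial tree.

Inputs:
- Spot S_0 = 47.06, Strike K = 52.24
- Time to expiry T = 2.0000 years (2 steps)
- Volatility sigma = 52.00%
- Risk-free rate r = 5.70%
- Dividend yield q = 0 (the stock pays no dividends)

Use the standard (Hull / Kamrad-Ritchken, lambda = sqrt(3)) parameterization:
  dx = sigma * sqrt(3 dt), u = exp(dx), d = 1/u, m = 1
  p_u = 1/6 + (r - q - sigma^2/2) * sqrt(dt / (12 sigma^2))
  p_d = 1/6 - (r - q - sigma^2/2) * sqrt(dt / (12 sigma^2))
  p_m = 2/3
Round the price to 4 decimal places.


Answer: Price = V(0,0) = 12.3222

Derivation:
dt = T/N = 1.000000; dx = sigma*sqrt(3*dt) = 0.900666
u = exp(dx) = 2.461243; d = 1/u = 0.406299
p_u = 0.123254, p_m = 0.666667, p_d = 0.210079
Discount per step: exp(-r*dt) = 0.944594
Stock lattice S(k, j) with j the centered position index:
  k=0: S(0,+0) = 47.0600
  k=1: S(1,-1) = 19.1204; S(1,+0) = 47.0600; S(1,+1) = 115.8261
  k=2: S(2,-2) = 7.7686; S(2,-1) = 19.1204; S(2,+0) = 47.0600; S(2,+1) = 115.8261; S(2,+2) = 285.0761
Terminal payoffs V(N, j) = max(K - S_T, 0):
  V(2,-2) = 44.471396; V(2,-1) = 33.119578; V(2,+0) = 5.180000; V(2,+1) = 0.000000; V(2,+2) = 0.000000
Backward induction: V(k, j) = exp(-r*dt) * [p_u * V(k+1, j+1) + p_m * V(k+1, j) + p_d * V(k+1, j-1)]
  V(1,-1) = exp(-r*dt) * [p_u*5.180000 + p_m*33.119578 + p_d*44.471396] = 30.284329
  V(1,+0) = exp(-r*dt) * [p_u*0.000000 + p_m*5.180000 + p_d*33.119578] = 9.834226
  V(1,+1) = exp(-r*dt) * [p_u*0.000000 + p_m*0.000000 + p_d*5.180000] = 1.027916
  V(0,+0) = exp(-r*dt) * [p_u*1.027916 + p_m*9.834226 + p_d*30.284329] = 12.322179


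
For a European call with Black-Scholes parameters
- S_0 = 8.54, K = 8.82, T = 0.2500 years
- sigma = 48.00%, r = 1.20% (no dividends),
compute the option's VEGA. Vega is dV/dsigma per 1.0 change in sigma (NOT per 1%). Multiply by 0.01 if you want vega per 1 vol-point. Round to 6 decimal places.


Answer: Vega = 1.703480

Derivation:
d1 = -0.0019202592; d2 = -0.2419202592
phi(d1) = 0.3989415449; exp(-qT) = 1.0000000000; exp(-rT) = 0.9970044955
Vega = S * exp(-qT) * phi(d1) * sqrt(T) = 8.5400 * 1.0000000000 * 0.3989415449 * 0.5000000000 = 1.703480


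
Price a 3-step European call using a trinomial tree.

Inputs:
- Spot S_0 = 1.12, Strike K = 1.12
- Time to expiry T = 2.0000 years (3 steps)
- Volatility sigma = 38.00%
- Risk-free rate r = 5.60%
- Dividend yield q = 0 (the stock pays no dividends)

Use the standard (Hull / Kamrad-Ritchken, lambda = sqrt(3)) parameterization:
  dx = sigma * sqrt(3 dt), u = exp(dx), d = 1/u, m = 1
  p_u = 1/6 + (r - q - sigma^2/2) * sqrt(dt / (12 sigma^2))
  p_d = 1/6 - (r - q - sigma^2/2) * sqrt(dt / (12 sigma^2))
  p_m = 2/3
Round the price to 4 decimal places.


Answer: Price = V(0,0) = 0.2683

Derivation:
dt = T/N = 0.666667; dx = sigma*sqrt(3*dt) = 0.537401
u = exp(dx) = 1.711553; d = 1/u = 0.584265
p_u = 0.156618, p_m = 0.666667, p_d = 0.176715
Discount per step: exp(-r*dt) = 0.963355
Stock lattice S(k, j) with j the centered position index:
  k=0: S(0,+0) = 1.1200
  k=1: S(1,-1) = 0.6544; S(1,+0) = 1.1200; S(1,+1) = 1.9169
  k=2: S(2,-2) = 0.3823; S(2,-1) = 0.6544; S(2,+0) = 1.1200; S(2,+1) = 1.9169; S(2,+2) = 3.2809
  k=3: S(3,-3) = 0.2234; S(3,-2) = 0.3823; S(3,-1) = 0.6544; S(3,+0) = 1.1200; S(3,+1) = 1.9169; S(3,+2) = 3.2809; S(3,+3) = 5.6155
Terminal payoffs V(N, j) = max(S_T - K, 0):
  V(3,-3) = 0.000000; V(3,-2) = 0.000000; V(3,-1) = 0.000000; V(3,+0) = 0.000000; V(3,+1) = 0.796939; V(3,+2) = 2.160943; V(3,+3) = 4.495509
Backward induction: V(k, j) = exp(-r*dt) * [p_u * V(k+1, j+1) + p_m * V(k+1, j) + p_d * V(k+1, j-1)]
  V(2,-2) = exp(-r*dt) * [p_u*0.000000 + p_m*0.000000 + p_d*0.000000] = 0.000000
  V(2,-1) = exp(-r*dt) * [p_u*0.000000 + p_m*0.000000 + p_d*0.000000] = 0.000000
  V(2,+0) = exp(-r*dt) * [p_u*0.796939 + p_m*0.000000 + p_d*0.000000] = 0.120241
  V(2,+1) = exp(-r*dt) * [p_u*2.160943 + p_m*0.796939 + p_d*0.000000] = 0.837865
  V(2,+2) = exp(-r*dt) * [p_u*4.495509 + p_m*2.160943 + p_d*0.796939] = 2.201785
  V(1,-1) = exp(-r*dt) * [p_u*0.120241 + p_m*0.000000 + p_d*0.000000] = 0.018142
  V(1,+0) = exp(-r*dt) * [p_u*0.837865 + p_m*0.120241 + p_d*0.000000] = 0.203640
  V(1,+1) = exp(-r*dt) * [p_u*2.201785 + p_m*0.837865 + p_d*0.120241] = 0.890780
  V(0,+0) = exp(-r*dt) * [p_u*0.890780 + p_m*0.203640 + p_d*0.018142] = 0.268273


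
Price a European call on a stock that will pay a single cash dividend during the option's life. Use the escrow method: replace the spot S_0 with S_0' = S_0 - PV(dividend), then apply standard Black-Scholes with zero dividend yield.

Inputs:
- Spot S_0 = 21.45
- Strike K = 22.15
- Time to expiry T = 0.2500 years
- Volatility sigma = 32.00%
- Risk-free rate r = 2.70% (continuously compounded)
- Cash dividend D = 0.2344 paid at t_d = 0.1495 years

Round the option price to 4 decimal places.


PV(D) = D * exp(-r * t_d) = 0.2344 * 0.99597164 = 0.23345575
S_0' = S_0 - PV(D) = 21.4500 - 0.23345575 = 21.21654425
d1 = (ln(S_0'/K) + (r + sigma^2/2)*T) / (sigma*sqrt(T)) = -0.14691394
d2 = d1 - sigma*sqrt(T) = -0.30691394
exp(-rT) = 0.99327273
N(d1) = 0.44159998; N(d2) = 0.37945444
C = S_0' * N(d1) - K * exp(-rT) * N(d2) = 21.21654425 * 0.44159998 - 22.1500 * 0.99327273 * 0.37945444 = 1.0209

Answer: Price = 1.0209


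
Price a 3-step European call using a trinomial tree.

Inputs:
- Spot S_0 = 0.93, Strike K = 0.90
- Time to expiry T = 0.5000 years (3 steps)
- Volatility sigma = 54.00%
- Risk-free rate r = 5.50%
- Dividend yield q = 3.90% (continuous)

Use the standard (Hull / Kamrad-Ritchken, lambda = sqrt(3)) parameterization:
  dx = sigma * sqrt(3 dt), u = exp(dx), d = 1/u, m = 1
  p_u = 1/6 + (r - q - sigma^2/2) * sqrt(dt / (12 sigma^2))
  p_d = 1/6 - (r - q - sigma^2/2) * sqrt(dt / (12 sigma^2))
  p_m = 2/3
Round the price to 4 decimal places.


Answer: Price = V(0,0) = 0.1458

Derivation:
dt = T/N = 0.166667; dx = sigma*sqrt(3*dt) = 0.381838
u = exp(dx) = 1.464974; d = 1/u = 0.682606
p_u = 0.138339, p_m = 0.666667, p_d = 0.194995
Discount per step: exp(-r*dt) = 0.990875
Stock lattice S(k, j) with j the centered position index:
  k=0: S(0,+0) = 0.9300
  k=1: S(1,-1) = 0.6348; S(1,+0) = 0.9300; S(1,+1) = 1.3624
  k=2: S(2,-2) = 0.4333; S(2,-1) = 0.6348; S(2,+0) = 0.9300; S(2,+1) = 1.3624; S(2,+2) = 1.9959
  k=3: S(3,-3) = 0.2958; S(3,-2) = 0.4333; S(3,-1) = 0.6348; S(3,+0) = 0.9300; S(3,+1) = 1.3624; S(3,+2) = 1.9959; S(3,+3) = 2.9240
Terminal payoffs V(N, j) = max(S_T - K, 0):
  V(3,-3) = 0.000000; V(3,-2) = 0.000000; V(3,-1) = 0.000000; V(3,+0) = 0.030000; V(3,+1) = 0.462426; V(3,+2) = 1.095919; V(3,+3) = 2.023970
Backward induction: V(k, j) = exp(-r*dt) * [p_u * V(k+1, j+1) + p_m * V(k+1, j) + p_d * V(k+1, j-1)]
  V(2,-2) = exp(-r*dt) * [p_u*0.000000 + p_m*0.000000 + p_d*0.000000] = 0.000000
  V(2,-1) = exp(-r*dt) * [p_u*0.030000 + p_m*0.000000 + p_d*0.000000] = 0.004112
  V(2,+0) = exp(-r*dt) * [p_u*0.462426 + p_m*0.030000 + p_d*0.000000] = 0.083205
  V(2,+1) = exp(-r*dt) * [p_u*1.095919 + p_m*0.462426 + p_d*0.030000] = 0.461492
  V(2,+2) = exp(-r*dt) * [p_u*2.023970 + p_m*1.095919 + p_d*0.462426] = 1.090732
  V(1,-1) = exp(-r*dt) * [p_u*0.083205 + p_m*0.004112 + p_d*0.000000] = 0.014122
  V(1,+0) = exp(-r*dt) * [p_u*0.461492 + p_m*0.083205 + p_d*0.004112] = 0.119018
  V(1,+1) = exp(-r*dt) * [p_u*1.090732 + p_m*0.461492 + p_d*0.083205] = 0.470444
  V(0,+0) = exp(-r*dt) * [p_u*0.470444 + p_m*0.119018 + p_d*0.014122] = 0.145837


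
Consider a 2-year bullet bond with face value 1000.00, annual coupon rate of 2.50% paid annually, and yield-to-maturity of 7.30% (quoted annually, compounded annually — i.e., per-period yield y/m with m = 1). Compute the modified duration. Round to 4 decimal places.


Answer: Modified duration = 1.8402

Derivation:
Coupon per period c = face * coupon_rate / m = 25.000000
Periods per year m = 1; per-period yield y/m = 0.073000
Number of cashflows N = 2
Cashflows (t years, CF_t, discount factor 1/(1+y/m)^(m*t), PV):
  t = 1.0000: CF_t = 25.000000, DF = 0.931966, PV = 23.299161
  t = 2.0000: CF_t = 1025.000000, DF = 0.868561, PV = 890.275499
Price P = sum_t PV_t = 913.574660
First compute Macaulay numerator sum_t t * PV_t:
  t * PV_t at t = 1.0000: 23.299161
  t * PV_t at t = 2.0000: 1780.550998
Macaulay duration D = 1803.850159 / 913.574660 = 1.974497
Modified duration = D / (1 + y/m) = 1.974497 / (1 + 0.073000) = 1.840165


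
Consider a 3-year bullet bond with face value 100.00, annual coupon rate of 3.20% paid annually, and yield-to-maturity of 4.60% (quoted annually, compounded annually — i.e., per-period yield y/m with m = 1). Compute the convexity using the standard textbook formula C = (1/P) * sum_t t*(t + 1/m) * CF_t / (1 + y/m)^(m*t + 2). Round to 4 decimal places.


Coupon per period c = face * coupon_rate / m = 3.200000
Periods per year m = 1; per-period yield y/m = 0.046000
Number of cashflows N = 3
Cashflows (t years, CF_t, discount factor 1/(1+y/m)^(m*t), PV):
  t = 1.0000: CF_t = 3.200000, DF = 0.956023, PV = 3.059273
  t = 2.0000: CF_t = 3.200000, DF = 0.913980, PV = 2.924736
  t = 3.0000: CF_t = 103.200000, DF = 0.873786, PV = 90.174687
Price P = sum_t PV_t = 96.158696
Convexity numerator sum_t t*(t + 1/m) * CF_t / (1+y/m)^(m*t + 2):
  t = 1.0000: term = 5.592229
  t = 2.0000: term = 16.038897
  t = 3.0000: term = 989.014185
Convexity = (1/P) * sum = 1010.645311 / 96.158696 = 10.510181

Answer: Convexity = 10.5102


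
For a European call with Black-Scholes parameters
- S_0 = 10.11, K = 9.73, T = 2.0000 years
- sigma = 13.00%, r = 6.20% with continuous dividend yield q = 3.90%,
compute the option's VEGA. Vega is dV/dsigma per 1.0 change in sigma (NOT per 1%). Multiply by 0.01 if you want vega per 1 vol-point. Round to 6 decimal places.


d1 = 0.5505160091; d2 = 0.3666682460
phi(d1) = 0.3428464940; exp(-qT) = 0.9249644265; exp(-rT) = 0.8833798409
Vega = S * exp(-qT) * phi(d1) * sqrt(T) = 10.1100 * 0.9249644265 * 0.3428464940 * 1.4142135624 = 4.534098

Answer: Vega = 4.534098


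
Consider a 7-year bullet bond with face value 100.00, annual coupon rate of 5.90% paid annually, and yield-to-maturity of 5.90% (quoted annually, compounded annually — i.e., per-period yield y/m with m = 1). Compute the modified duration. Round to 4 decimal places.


Answer: Modified duration = 5.6023

Derivation:
Coupon per period c = face * coupon_rate / m = 5.900000
Periods per year m = 1; per-period yield y/m = 0.059000
Number of cashflows N = 7
Cashflows (t years, CF_t, discount factor 1/(1+y/m)^(m*t), PV):
  t = 1.0000: CF_t = 5.900000, DF = 0.944287, PV = 5.571294
  t = 2.0000: CF_t = 5.900000, DF = 0.891678, PV = 5.260901
  t = 3.0000: CF_t = 5.900000, DF = 0.842000, PV = 4.967800
  t = 4.0000: CF_t = 5.900000, DF = 0.795090, PV = 4.691030
  t = 5.0000: CF_t = 5.900000, DF = 0.750793, PV = 4.429679
  t = 6.0000: CF_t = 5.900000, DF = 0.708964, PV = 4.182888
  t = 7.0000: CF_t = 105.900000, DF = 0.669466, PV = 70.896409
Price P = sum_t PV_t = 100.000000
First compute Macaulay numerator sum_t t * PV_t:
  t * PV_t at t = 1.0000: 5.571294
  t * PV_t at t = 2.0000: 10.521801
  t * PV_t at t = 3.0000: 14.903401
  t * PV_t at t = 4.0000: 18.764118
  t * PV_t at t = 5.0000: 22.148393
  t * PV_t at t = 6.0000: 25.097329
  t * PV_t at t = 7.0000: 496.274864
Macaulay duration D = 593.281200 / 100.000000 = 5.932812
Modified duration = D / (1 + y/m) = 5.932812 / (1 + 0.059000) = 5.602278


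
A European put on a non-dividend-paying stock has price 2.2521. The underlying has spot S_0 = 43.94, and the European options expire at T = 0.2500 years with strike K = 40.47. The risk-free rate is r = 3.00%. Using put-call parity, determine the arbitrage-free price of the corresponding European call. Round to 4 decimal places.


Put-call parity: C - P = S_0 * exp(-qT) - K * exp(-rT).
S_0 * exp(-qT) = 43.9400 * 1.00000000 = 43.94000000
K * exp(-rT) = 40.4700 * 0.99252805 = 40.16761038
C = P + S*exp(-qT) - K*exp(-rT)
C = 2.2521 + 43.94000000 - 40.16761038 = 6.0245

Answer: Call price = 6.0245


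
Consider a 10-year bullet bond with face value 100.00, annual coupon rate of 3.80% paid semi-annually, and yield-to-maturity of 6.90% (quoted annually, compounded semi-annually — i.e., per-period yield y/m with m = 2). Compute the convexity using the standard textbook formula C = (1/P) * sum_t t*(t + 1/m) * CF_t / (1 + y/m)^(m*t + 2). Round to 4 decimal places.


Answer: Convexity = 74.5045

Derivation:
Coupon per period c = face * coupon_rate / m = 1.900000
Periods per year m = 2; per-period yield y/m = 0.034500
Number of cashflows N = 20
Cashflows (t years, CF_t, discount factor 1/(1+y/m)^(m*t), PV):
  t = 0.5000: CF_t = 1.900000, DF = 0.966651, PV = 1.836636
  t = 1.0000: CF_t = 1.900000, DF = 0.934413, PV = 1.775385
  t = 1.5000: CF_t = 1.900000, DF = 0.903251, PV = 1.716177
  t = 2.0000: CF_t = 1.900000, DF = 0.873128, PV = 1.658944
  t = 2.5000: CF_t = 1.900000, DF = 0.844010, PV = 1.603619
  t = 3.0000: CF_t = 1.900000, DF = 0.815863, PV = 1.550139
  t = 3.5000: CF_t = 1.900000, DF = 0.788654, PV = 1.498443
  t = 4.0000: CF_t = 1.900000, DF = 0.762353, PV = 1.448470
  t = 4.5000: CF_t = 1.900000, DF = 0.736929, PV = 1.400165
  t = 5.0000: CF_t = 1.900000, DF = 0.712353, PV = 1.353470
  t = 5.5000: CF_t = 1.900000, DF = 0.688596, PV = 1.308333
  t = 6.0000: CF_t = 1.900000, DF = 0.665632, PV = 1.264700
  t = 6.5000: CF_t = 1.900000, DF = 0.643433, PV = 1.222523
  t = 7.0000: CF_t = 1.900000, DF = 0.621975, PV = 1.181753
  t = 7.5000: CF_t = 1.900000, DF = 0.601233, PV = 1.142342
  t = 8.0000: CF_t = 1.900000, DF = 0.581182, PV = 1.104246
  t = 8.5000: CF_t = 1.900000, DF = 0.561800, PV = 1.067420
  t = 9.0000: CF_t = 1.900000, DF = 0.543064, PV = 1.031822
  t = 9.5000: CF_t = 1.900000, DF = 0.524953, PV = 0.997411
  t = 10.0000: CF_t = 101.900000, DF = 0.507446, PV = 51.708779
Price P = sum_t PV_t = 77.870776
Convexity numerator sum_t t*(t + 1/m) * CF_t / (1+y/m)^(m*t + 2):
  t = 0.5000: term = 0.858089
  t = 1.0000: term = 2.488415
  t = 1.5000: term = 4.810856
  t = 2.0000: term = 7.750695
  t = 2.5000: term = 11.238320
  t = 3.0000: term = 15.208940
  t = 3.5000: term = 19.602307
  t = 4.0000: term = 24.362461
  t = 4.5000: term = 29.437483
  t = 5.0000: term = 34.779261
  t = 5.5000: term = 40.343271
  t = 6.0000: term = 46.088362
  t = 6.5000: term = 51.976565
  t = 7.0000: term = 57.972894
  t = 7.5000: term = 64.045178
  t = 8.0000: term = 70.163881
  t = 8.5000: term = 76.301949
  t = 9.0000: term = 82.434653
  t = 9.5000: term = 88.539448
  t = 10.0000: term = 5073.323933
Convexity = (1/P) * sum = 5801.726962 / 77.870776 = 74.504548


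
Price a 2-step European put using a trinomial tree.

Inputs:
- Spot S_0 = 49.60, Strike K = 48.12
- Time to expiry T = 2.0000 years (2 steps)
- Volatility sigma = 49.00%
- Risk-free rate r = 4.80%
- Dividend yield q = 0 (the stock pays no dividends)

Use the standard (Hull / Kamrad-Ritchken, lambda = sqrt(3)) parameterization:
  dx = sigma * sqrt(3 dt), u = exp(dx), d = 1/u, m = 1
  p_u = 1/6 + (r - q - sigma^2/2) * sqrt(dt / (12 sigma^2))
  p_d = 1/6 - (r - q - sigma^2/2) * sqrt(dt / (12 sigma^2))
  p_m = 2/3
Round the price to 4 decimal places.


dt = T/N = 1.000000; dx = sigma*sqrt(3*dt) = 0.848705
u = exp(dx) = 2.336619; d = 1/u = 0.427969
p_u = 0.124220, p_m = 0.666667, p_d = 0.209114
Discount per step: exp(-r*dt) = 0.953134
Stock lattice S(k, j) with j the centered position index:
  k=0: S(0,+0) = 49.6000
  k=1: S(1,-1) = 21.2273; S(1,+0) = 49.6000; S(1,+1) = 115.8963
  k=2: S(2,-2) = 9.0846; S(2,-1) = 21.2273; S(2,+0) = 49.6000; S(2,+1) = 115.8963; S(2,+2) = 270.8054
Terminal payoffs V(N, j) = max(K - S_T, 0):
  V(2,-2) = 39.035397; V(2,-1) = 26.892746; V(2,+0) = 0.000000; V(2,+1) = 0.000000; V(2,+2) = 0.000000
Backward induction: V(k, j) = exp(-r*dt) * [p_u * V(k+1, j+1) + p_m * V(k+1, j) + p_d * V(k+1, j-1)]
  V(1,-1) = exp(-r*dt) * [p_u*0.000000 + p_m*26.892746 + p_d*39.035397] = 24.868531
  V(1,+0) = exp(-r*dt) * [p_u*0.000000 + p_m*0.000000 + p_d*26.892746] = 5.360083
  V(1,+1) = exp(-r*dt) * [p_u*0.000000 + p_m*0.000000 + p_d*0.000000] = 0.000000
  V(0,+0) = exp(-r*dt) * [p_u*0.000000 + p_m*5.360083 + p_d*24.868531] = 8.362547

Answer: Price = V(0,0) = 8.3625


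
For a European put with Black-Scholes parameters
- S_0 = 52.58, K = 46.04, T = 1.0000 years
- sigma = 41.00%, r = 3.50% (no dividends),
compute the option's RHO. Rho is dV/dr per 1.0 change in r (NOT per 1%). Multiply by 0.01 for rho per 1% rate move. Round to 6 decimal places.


d1 = 0.6143298426; d2 = 0.2043298426
phi(d1) = 0.3303379324; exp(-qT) = 1.0000000000; exp(-rT) = 0.9656054163
N(-d2) = 0.4190478754
Rho = -K*T*exp(-rT)*N(-d2) = -46.0400 * 1.0000 * 0.9656054163 * 0.4190478754 = -18.629391

Answer: Rho = -18.629391


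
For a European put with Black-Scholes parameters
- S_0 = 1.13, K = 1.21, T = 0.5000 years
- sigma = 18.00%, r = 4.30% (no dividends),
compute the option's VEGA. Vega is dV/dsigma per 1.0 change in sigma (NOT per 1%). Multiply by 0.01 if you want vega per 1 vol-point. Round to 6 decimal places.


d1 = -0.3048630145; d2 = -0.4321422352
phi(d1) = 0.3808273097; exp(-qT) = 1.0000000000; exp(-rT) = 0.9787294775
Vega = S * exp(-qT) * phi(d1) * sqrt(T) = 1.1300 * 1.0000000000 * 0.3808273097 * 0.7071067812 = 0.304293

Answer: Vega = 0.304293


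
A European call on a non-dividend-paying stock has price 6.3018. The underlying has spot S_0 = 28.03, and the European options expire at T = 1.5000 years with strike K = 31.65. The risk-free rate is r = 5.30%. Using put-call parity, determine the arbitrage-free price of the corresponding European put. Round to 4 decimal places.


Put-call parity: C - P = S_0 * exp(-qT) - K * exp(-rT).
S_0 * exp(-qT) = 28.0300 * 1.00000000 = 28.03000000
K * exp(-rT) = 31.6500 * 0.92357802 = 29.23124433
P = C - S*exp(-qT) + K*exp(-rT)
P = 6.3018 - 28.03000000 + 29.23124433 = 7.5030

Answer: Put price = 7.5030


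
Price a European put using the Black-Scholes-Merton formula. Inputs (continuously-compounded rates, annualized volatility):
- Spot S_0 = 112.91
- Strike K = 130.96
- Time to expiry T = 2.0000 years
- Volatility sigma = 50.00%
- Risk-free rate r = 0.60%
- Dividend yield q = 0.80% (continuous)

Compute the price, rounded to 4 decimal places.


Answer: Price = 43.1050

Derivation:
d1 = (ln(S/K) + (r - q + 0.5*sigma^2) * T) / (sigma * sqrt(T)) = 0.13816740
d2 = d1 - sigma * sqrt(T) = -0.56893938
exp(-rT) = 0.98807171; exp(-qT) = 0.98412732
P = K * exp(-rT) * N(-d2) - S_0 * exp(-qT) * N(-d1)
N(-d1) = 0.44505406; N(-d2) = 0.71530136
P = 130.9600 * 0.98807171 * 0.71530136 - 112.9100 * 0.98412732 * 0.44505406 = 43.1050


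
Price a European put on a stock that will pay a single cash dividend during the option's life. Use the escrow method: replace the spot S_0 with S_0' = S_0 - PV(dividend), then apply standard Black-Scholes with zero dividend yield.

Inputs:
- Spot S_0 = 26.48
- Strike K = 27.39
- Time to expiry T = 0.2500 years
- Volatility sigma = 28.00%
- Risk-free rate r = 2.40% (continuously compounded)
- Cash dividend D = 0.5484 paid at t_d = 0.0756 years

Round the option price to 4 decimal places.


PV(D) = D * exp(-r * t_d) = 0.5484 * 0.99818725 = 0.54740589
S_0' = S_0 - PV(D) = 26.4800 - 0.54740589 = 25.93259411
d1 = (ln(S_0'/K) + (r + sigma^2/2)*T) / (sigma*sqrt(T)) = -0.27769533
d2 = d1 - sigma*sqrt(T) = -0.41769533
exp(-rT) = 0.99401796
N(-d1) = 0.60937688; N(-d2) = 0.66191506
P = K * exp(-rT) * N(-d2) - S_0' * N(-d1) = 27.3900 * 0.99401796 * 0.66191506 - 25.93259411 * 0.60937688 = 2.2187

Answer: Price = 2.2187


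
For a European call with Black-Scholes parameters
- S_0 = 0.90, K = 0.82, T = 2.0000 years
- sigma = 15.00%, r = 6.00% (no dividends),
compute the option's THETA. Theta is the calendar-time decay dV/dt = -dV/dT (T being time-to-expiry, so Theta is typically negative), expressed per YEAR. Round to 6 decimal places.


Answer: Theta = -0.045864

Derivation:
d1 = 1.1105839049; d2 = 0.8984518705
phi(d1) = 0.2153185245; exp(-qT) = 1.0000000000; exp(-rT) = 0.8869204367
Theta = -S*exp(-qT)*phi(d1)*sigma/(2*sqrt(T)) - r*K*exp(-rT)*N(d2) + q*S*exp(-qT)*N(d1)
N(d1) = 0.8666262531; N(d2) = 0.8155276533; sqrt(T) = 1.4142135624
Term 1 = -0.9000 * 1.0000000000 * 0.2153185245 * 0.1500 / (2 * 1.4142135624) = -0.0102770902
Term 2 = -0.0600 * 0.8200 * 0.8869204367 * 0.8155276533 = -0.0355867606
Term 3 = 0 (no dividend yield, q = 0)
Theta = -0.0102770902 + (-0.0355867606) + (0.0000000000) = -0.045864


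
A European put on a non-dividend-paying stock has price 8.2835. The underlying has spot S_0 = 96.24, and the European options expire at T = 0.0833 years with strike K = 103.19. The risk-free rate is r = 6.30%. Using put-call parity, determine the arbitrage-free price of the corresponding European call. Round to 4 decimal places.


Put-call parity: C - P = S_0 * exp(-qT) - K * exp(-rT).
S_0 * exp(-qT) = 96.2400 * 1.00000000 = 96.24000000
K * exp(-rT) = 103.1900 * 0.99476585 = 102.64988767
C = P + S*exp(-qT) - K*exp(-rT)
C = 8.2835 + 96.24000000 - 102.64988767 = 1.8736

Answer: Call price = 1.8736


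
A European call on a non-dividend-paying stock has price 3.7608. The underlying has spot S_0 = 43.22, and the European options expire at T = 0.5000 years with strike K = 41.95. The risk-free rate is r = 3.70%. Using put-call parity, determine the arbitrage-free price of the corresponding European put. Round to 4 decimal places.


Put-call parity: C - P = S_0 * exp(-qT) - K * exp(-rT).
S_0 * exp(-qT) = 43.2200 * 1.00000000 = 43.22000000
K * exp(-rT) = 41.9500 * 0.98167007 = 41.18105963
P = C - S*exp(-qT) + K*exp(-rT)
P = 3.7608 - 43.22000000 + 41.18105963 = 1.7219

Answer: Put price = 1.7219


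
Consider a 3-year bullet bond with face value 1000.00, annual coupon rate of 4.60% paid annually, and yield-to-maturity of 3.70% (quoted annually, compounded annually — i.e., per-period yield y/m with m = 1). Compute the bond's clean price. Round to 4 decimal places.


Answer: Price = 1025.1187

Derivation:
Coupon per period c = face * coupon_rate / m = 46.000000
Periods per year m = 1; per-period yield y/m = 0.037000
Number of cashflows N = 3
Cashflows (t years, CF_t, discount factor 1/(1+y/m)^(m*t), PV):
  t = 1.0000: CF_t = 46.000000, DF = 0.964320, PV = 44.358727
  t = 2.0000: CF_t = 46.000000, DF = 0.929913, PV = 42.776015
  t = 3.0000: CF_t = 1046.000000, DF = 0.896734, PV = 937.983968
Price P = sum_t PV_t = 1025.118709


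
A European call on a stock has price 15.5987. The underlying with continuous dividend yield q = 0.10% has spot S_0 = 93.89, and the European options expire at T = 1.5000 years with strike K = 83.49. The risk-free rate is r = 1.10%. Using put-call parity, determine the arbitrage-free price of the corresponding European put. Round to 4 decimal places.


Put-call parity: C - P = S_0 * exp(-qT) - K * exp(-rT).
S_0 * exp(-qT) = 93.8900 * 0.99850112 = 93.74927057
K * exp(-rT) = 83.4900 * 0.98363538 = 82.12371783
P = C - S*exp(-qT) + K*exp(-rT)
P = 15.5987 - 93.74927057 + 82.12371783 = 3.9731

Answer: Put price = 3.9731


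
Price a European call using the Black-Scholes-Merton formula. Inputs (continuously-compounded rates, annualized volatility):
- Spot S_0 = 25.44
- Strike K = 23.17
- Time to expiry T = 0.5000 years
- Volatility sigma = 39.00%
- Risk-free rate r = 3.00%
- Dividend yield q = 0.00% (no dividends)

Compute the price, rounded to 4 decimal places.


Answer: Price = 4.1547

Derivation:
d1 = (ln(S/K) + (r - q + 0.5*sigma^2) * T) / (sigma * sqrt(T)) = 0.53119820
d2 = d1 - sigma * sqrt(T) = 0.25542655
exp(-rT) = 0.98511194; exp(-qT) = 1.00000000
C = S_0 * exp(-qT) * N(d1) - K * exp(-rT) * N(d2)
N(d1) = 0.70235928; N(d2) = 0.60080317
C = 25.4400 * 1.00000000 * 0.70235928 - 23.1700 * 0.98511194 * 0.60080317 = 4.1547


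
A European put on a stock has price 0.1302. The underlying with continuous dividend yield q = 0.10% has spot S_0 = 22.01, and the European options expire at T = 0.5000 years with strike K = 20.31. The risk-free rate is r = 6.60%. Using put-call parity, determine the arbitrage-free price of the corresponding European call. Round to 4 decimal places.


Answer: Call price = 2.4785

Derivation:
Put-call parity: C - P = S_0 * exp(-qT) - K * exp(-rT).
S_0 * exp(-qT) = 22.0100 * 0.99950012 = 21.99899775
K * exp(-rT) = 20.3100 * 0.96753856 = 19.65070815
C = P + S*exp(-qT) - K*exp(-rT)
C = 0.1302 + 21.99899775 - 19.65070815 = 2.4785


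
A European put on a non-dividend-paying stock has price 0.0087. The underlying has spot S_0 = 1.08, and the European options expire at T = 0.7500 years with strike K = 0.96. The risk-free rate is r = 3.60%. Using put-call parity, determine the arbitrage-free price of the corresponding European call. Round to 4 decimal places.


Put-call parity: C - P = S_0 * exp(-qT) - K * exp(-rT).
S_0 * exp(-qT) = 1.0800 * 1.00000000 = 1.08000000
K * exp(-rT) = 0.9600 * 0.97336124 = 0.93442679
C = P + S*exp(-qT) - K*exp(-rT)
C = 0.0087 + 1.08000000 - 0.93442679 = 0.1543

Answer: Call price = 0.1543


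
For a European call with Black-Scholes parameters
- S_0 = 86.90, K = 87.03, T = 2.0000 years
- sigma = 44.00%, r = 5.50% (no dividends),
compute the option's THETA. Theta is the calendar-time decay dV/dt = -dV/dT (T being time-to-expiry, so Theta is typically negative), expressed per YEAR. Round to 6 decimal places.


Answer: Theta = -6.704317

Derivation:
d1 = 0.4855013568; d2 = -0.1367526106
phi(d1) = 0.3545895637; exp(-qT) = 1.0000000000; exp(-rT) = 0.8958341353
Theta = -S*exp(-qT)*phi(d1)*sigma/(2*sqrt(T)) - r*K*exp(-rT)*N(d2) + q*S*exp(-qT)*N(d1)
N(d1) = 0.6863396248; N(d2) = 0.4456131714; sqrt(T) = 1.4142135624
Term 1 = -86.9000 * 1.0000000000 * 0.3545895637 * 0.4400 / (2 * 1.4142135624) = -4.7935074723
Term 2 = -0.0550 * 87.0300 * 0.8958341353 * 0.4456131714 = -1.9108090926
Term 3 = 0 (no dividend yield, q = 0)
Theta = -4.7935074723 + (-1.9108090926) + (0.0000000000) = -6.704317


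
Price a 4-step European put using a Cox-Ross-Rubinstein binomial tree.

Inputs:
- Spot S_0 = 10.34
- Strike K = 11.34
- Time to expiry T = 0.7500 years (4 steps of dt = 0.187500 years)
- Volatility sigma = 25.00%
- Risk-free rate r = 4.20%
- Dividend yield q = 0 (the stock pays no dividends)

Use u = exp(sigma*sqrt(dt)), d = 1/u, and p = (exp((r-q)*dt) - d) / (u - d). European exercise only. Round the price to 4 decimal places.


dt = T/N = 0.187500
u = exp(sigma*sqrt(dt)) = 1.114330; d = 1/u = 0.897400
p = (exp((r-q)*dt) - d) / (u - d) = 0.509409
Discount per step: exp(-r*dt) = 0.992156
Stock lattice S(k, i) with i counting down-moves:
  k=0: S(0,0) = 10.3400
  k=1: S(1,0) = 11.5222; S(1,1) = 9.2791
  k=2: S(2,0) = 12.8395; S(2,1) = 10.3400; S(2,2) = 8.3271
  k=3: S(3,0) = 14.3074; S(3,1) = 11.5222; S(3,2) = 9.2791; S(3,3) = 7.4727
  k=4: S(4,0) = 15.9432; S(4,1) = 12.8395; S(4,2) = 10.3400; S(4,3) = 8.3271; S(4,4) = 6.7060
Terminal payoffs V(N, i) = max(K - S_T, 0):
  V(4,0) = 0.000000; V(4,1) = 0.000000; V(4,2) = 1.000000; V(4,3) = 3.012914; V(4,4) = 4.633970
Backward induction: V(k, i) = exp(-r*dt) * [p * V(k+1, i) + (1-p) * V(k+1, i+1)].
  V(3,0) = exp(-r*dt) * [p*0.000000 + (1-p)*0.000000] = 0.000000
  V(3,1) = exp(-r*dt) * [p*0.000000 + (1-p)*1.000000] = 0.486743
  V(3,2) = exp(-r*dt) * [p*1.000000 + (1-p)*3.012914] = 1.971928
  V(3,3) = exp(-r*dt) * [p*3.012914 + (1-p)*4.633970] = 3.778319
  V(2,0) = exp(-r*dt) * [p*0.000000 + (1-p)*0.486743] = 0.236919
  V(2,1) = exp(-r*dt) * [p*0.486743 + (1-p)*1.971928] = 1.205829
  V(2,2) = exp(-r*dt) * [p*1.971928 + (1-p)*3.778319] = 2.835709
  V(1,0) = exp(-r*dt) * [p*0.236919 + (1-p)*1.205829] = 0.706671
  V(1,1) = exp(-r*dt) * [p*1.205829 + (1-p)*2.835709] = 1.989703
  V(0,0) = exp(-r*dt) * [p*0.706671 + (1-p)*1.989703] = 1.325635

Answer: Price = V(0,0) = 1.3256


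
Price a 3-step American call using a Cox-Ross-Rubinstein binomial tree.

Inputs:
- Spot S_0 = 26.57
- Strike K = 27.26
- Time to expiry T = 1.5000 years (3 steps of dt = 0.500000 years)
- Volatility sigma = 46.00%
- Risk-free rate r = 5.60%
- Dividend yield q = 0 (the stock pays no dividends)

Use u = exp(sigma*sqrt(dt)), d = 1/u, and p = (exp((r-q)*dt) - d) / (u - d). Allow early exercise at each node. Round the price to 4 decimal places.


dt = T/N = 0.500000
u = exp(sigma*sqrt(dt)) = 1.384403; d = 1/u = 0.722333
p = (exp((r-q)*dt) - d) / (u - d) = 0.462281
Discount per step: exp(-r*dt) = 0.972388
Stock lattice S(k, i) with i counting down-moves:
  k=0: S(0,0) = 26.5700
  k=1: S(1,0) = 36.7836; S(1,1) = 19.1924
  k=2: S(2,0) = 50.9233; S(2,1) = 26.5700; S(2,2) = 13.8633
  k=3: S(3,0) = 70.4984; S(3,1) = 36.7836; S(3,2) = 19.1924; S(3,3) = 10.0139
Terminal payoffs V(N, i) = max(S_T - K, 0):
  V(3,0) = 43.238407; V(3,1) = 9.523592; V(3,2) = 0.000000; V(3,3) = 0.000000
Backward induction: V(k, i) = exp(-r*dt) * [p * V(k+1, i) + (1-p) * V(k+1, i+1)]; then take max(V_cont, immediate exercise) for American.
  V(2,0) = exp(-r*dt) * [p*43.238407 + (1-p)*9.523592] = 24.416014; exercise = 23.663321; V(2,0) = max -> 24.416014
  V(2,1) = exp(-r*dt) * [p*9.523592 + (1-p)*0.000000] = 4.281017; exercise = 0.000000; V(2,1) = max -> 4.281017
  V(2,2) = exp(-r*dt) * [p*0.000000 + (1-p)*0.000000] = 0.000000; exercise = 0.000000; V(2,2) = max -> 0.000000
  V(1,0) = exp(-r*dt) * [p*24.416014 + (1-p)*4.281017] = 13.213836; exercise = 9.523592; V(1,0) = max -> 13.213836
  V(1,1) = exp(-r*dt) * [p*4.281017 + (1-p)*0.000000] = 1.924390; exercise = 0.000000; V(1,1) = max -> 1.924390
  V(0,0) = exp(-r*dt) * [p*13.213836 + (1-p)*1.924390] = 6.946053; exercise = 0.000000; V(0,0) = max -> 6.946053

Answer: Price = V(0,0) = 6.9461


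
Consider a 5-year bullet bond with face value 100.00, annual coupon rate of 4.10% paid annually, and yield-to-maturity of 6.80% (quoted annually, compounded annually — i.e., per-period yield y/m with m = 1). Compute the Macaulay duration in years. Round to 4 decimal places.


Answer: Macaulay duration = 4.5947 years

Derivation:
Coupon per period c = face * coupon_rate / m = 4.100000
Periods per year m = 1; per-period yield y/m = 0.068000
Number of cashflows N = 5
Cashflows (t years, CF_t, discount factor 1/(1+y/m)^(m*t), PV):
  t = 1.0000: CF_t = 4.100000, DF = 0.936330, PV = 3.838951
  t = 2.0000: CF_t = 4.100000, DF = 0.876713, PV = 3.594524
  t = 3.0000: CF_t = 4.100000, DF = 0.820892, PV = 3.365659
  t = 4.0000: CF_t = 4.100000, DF = 0.768626, PV = 3.151366
  t = 5.0000: CF_t = 104.100000, DF = 0.719687, PV = 74.919430
Price P = sum_t PV_t = 88.869930
Macaulay numerator sum_t t * PV_t:
  t * PV_t at t = 1.0000: 3.838951
  t * PV_t at t = 2.0000: 7.189047
  t * PV_t at t = 3.0000: 10.096977
  t * PV_t at t = 4.0000: 12.605464
  t * PV_t at t = 5.0000: 374.597151
Macaulay duration D = (sum_t t * PV_t) / P = 408.327591 / 88.869930 = 4.594665


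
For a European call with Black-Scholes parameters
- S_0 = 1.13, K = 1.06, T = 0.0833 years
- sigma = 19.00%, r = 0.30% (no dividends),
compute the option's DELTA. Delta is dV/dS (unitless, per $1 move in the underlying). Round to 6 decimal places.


Answer: Delta = 0.884567

Derivation:
d1 = 1.1981294452; d2 = 1.1432921404
phi(d1) = 0.1946220869; exp(-qT) = 1.0000000000; exp(-rT) = 0.9997501312
N(d1) = 0.8845666864
Delta = exp(-qT) * N(d1) = 1.0000000000 * 0.8845666864 = 0.884567


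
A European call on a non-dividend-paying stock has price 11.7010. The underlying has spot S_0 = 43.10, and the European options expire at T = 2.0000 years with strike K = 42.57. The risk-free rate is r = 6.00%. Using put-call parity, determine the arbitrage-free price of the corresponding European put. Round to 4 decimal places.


Answer: Put price = 6.3572

Derivation:
Put-call parity: C - P = S_0 * exp(-qT) - K * exp(-rT).
S_0 * exp(-qT) = 43.1000 * 1.00000000 = 43.10000000
K * exp(-rT) = 42.5700 * 0.88692044 = 37.75620299
P = C - S*exp(-qT) + K*exp(-rT)
P = 11.7010 - 43.10000000 + 37.75620299 = 6.3572


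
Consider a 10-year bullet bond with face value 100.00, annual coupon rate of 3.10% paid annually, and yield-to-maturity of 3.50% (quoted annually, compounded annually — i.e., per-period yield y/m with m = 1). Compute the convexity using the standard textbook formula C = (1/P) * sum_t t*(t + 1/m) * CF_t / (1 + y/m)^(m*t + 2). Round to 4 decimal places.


Coupon per period c = face * coupon_rate / m = 3.100000
Periods per year m = 1; per-period yield y/m = 0.035000
Number of cashflows N = 10
Cashflows (t years, CF_t, discount factor 1/(1+y/m)^(m*t), PV):
  t = 1.0000: CF_t = 3.100000, DF = 0.966184, PV = 2.995169
  t = 2.0000: CF_t = 3.100000, DF = 0.933511, PV = 2.893883
  t = 3.0000: CF_t = 3.100000, DF = 0.901943, PV = 2.796022
  t = 4.0000: CF_t = 3.100000, DF = 0.871442, PV = 2.701471
  t = 5.0000: CF_t = 3.100000, DF = 0.841973, PV = 2.610117
  t = 6.0000: CF_t = 3.100000, DF = 0.813501, PV = 2.521852
  t = 7.0000: CF_t = 3.100000, DF = 0.785991, PV = 2.436572
  t = 8.0000: CF_t = 3.100000, DF = 0.759412, PV = 2.354176
  t = 9.0000: CF_t = 3.100000, DF = 0.733731, PV = 2.274566
  t = 10.0000: CF_t = 103.100000, DF = 0.708919, PV = 73.089530
Price P = sum_t PV_t = 96.673358
Convexity numerator sum_t t*(t + 1/m) * CF_t / (1+y/m)^(m*t + 2):
  t = 1.0000: term = 5.592045
  t = 2.0000: term = 16.208825
  t = 3.0000: term = 31.321402
  t = 4.0000: term = 50.437040
  t = 5.0000: term = 73.097159
  t = 6.0000: term = 98.875385
  t = 7.0000: term = 127.375697
  t = 8.0000: term = 158.230679
  t = 9.0000: term = 191.099854
  t = 10.0000: term = 7505.284386
Convexity = (1/P) * sum = 8257.522472 / 96.673358 = 85.416734

Answer: Convexity = 85.4167


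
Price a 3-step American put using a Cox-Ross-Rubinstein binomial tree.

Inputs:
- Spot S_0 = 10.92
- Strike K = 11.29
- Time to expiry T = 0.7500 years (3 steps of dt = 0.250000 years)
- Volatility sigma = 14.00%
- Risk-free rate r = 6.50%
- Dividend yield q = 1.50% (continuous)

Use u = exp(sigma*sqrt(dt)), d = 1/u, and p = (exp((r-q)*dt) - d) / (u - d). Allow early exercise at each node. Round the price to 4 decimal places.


Answer: Price = V(0,0) = 0.5769

Derivation:
dt = T/N = 0.250000
u = exp(sigma*sqrt(dt)) = 1.072508; d = 1/u = 0.932394
p = (exp((r-q)*dt) - d) / (u - d) = 0.572280
Discount per step: exp(-r*dt) = 0.983881
Stock lattice S(k, i) with i counting down-moves:
  k=0: S(0,0) = 10.9200
  k=1: S(1,0) = 11.7118; S(1,1) = 10.1817
  k=2: S(2,0) = 12.5610; S(2,1) = 10.9200; S(2,2) = 9.4934
  k=3: S(3,0) = 13.4718; S(3,1) = 11.7118; S(3,2) = 10.1817; S(3,3) = 8.8516
Terminal payoffs V(N, i) = max(K - S_T, 0):
  V(3,0) = 0.000000; V(3,1) = 0.000000; V(3,2) = 1.108259; V(3,3) = 2.438420
Backward induction: V(k, i) = exp(-r*dt) * [p * V(k+1, i) + (1-p) * V(k+1, i+1)]; then take max(V_cont, immediate exercise) for American.
  V(2,0) = exp(-r*dt) * [p*0.000000 + (1-p)*0.000000] = 0.000000; exercise = 0.000000; V(2,0) = max -> 0.000000
  V(2,1) = exp(-r*dt) * [p*0.000000 + (1-p)*1.108259] = 0.466384; exercise = 0.370000; V(2,1) = max -> 0.466384
  V(2,2) = exp(-r*dt) * [p*1.108259 + (1-p)*2.438420] = 1.650162; exercise = 1.796608; V(2,2) = max -> 1.796608
  V(1,0) = exp(-r*dt) * [p*0.000000 + (1-p)*0.466384] = 0.196267; exercise = 0.000000; V(1,0) = max -> 0.196267
  V(1,1) = exp(-r*dt) * [p*0.466384 + (1-p)*1.796608] = 1.018659; exercise = 1.108259; V(1,1) = max -> 1.108259
  V(0,0) = exp(-r*dt) * [p*0.196267 + (1-p)*1.108259] = 0.576893; exercise = 0.370000; V(0,0) = max -> 0.576893
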